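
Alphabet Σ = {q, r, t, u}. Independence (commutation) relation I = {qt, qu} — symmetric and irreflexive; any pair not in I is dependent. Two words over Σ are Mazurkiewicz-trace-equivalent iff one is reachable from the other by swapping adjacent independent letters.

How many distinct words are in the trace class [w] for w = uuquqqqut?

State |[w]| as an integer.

126

piece 0:u — minimal
piece 1:u rests on {0:u}
piece 2:q — minimal
piece 3:u rests on {1:u}
piece 4:q rests on {2:q}
piece 5:q rests on {4:q}
piece 6:q rests on {5:q}
piece 7:u rests on {3:u}
piece 8:t rests on {7:u}
minimal pieces: {0:u, 2:q}
ways to finish when only these pieces remain (= sum over removing one remaining piece with nothing left below it):
  1 left: {6}→1  {8}→1
  2 left: {5,6}→1  {6,8}→2  {7,8}→1
  3 left: {3,7,8}→1  {4,5,6}→1  {5,6,8}→3  {6,7,8}→3
  4 left: {1,3,7,8}→1  {2,4,5,6}→1  {3,6,7,8}→4  {4,5,6,8}→4  {5,6,7,8}→6
  5 left: {0,1,3,7,8}→1  {1,3,6,7,8}→5  {2,4,5,6,8}→5  {3,5,6,7,8}→10  {4,5,6,7,8}→10
  6 left: {0,1,3,6,7,8}→6  {1,3,5,6,7,8}→15  {2,4,5,6,7,8}→15  {3,4,5,6,7,8}→20
  7 left: {0,1,3,5,6,7,8}→21  {1,3,4,5,6,7,8}→35  {2,3,4,5,6,7,8}→35
  placing 0:u first → 70 extensions
  placing 2:q first → 56 extensions
total linear extensions = 126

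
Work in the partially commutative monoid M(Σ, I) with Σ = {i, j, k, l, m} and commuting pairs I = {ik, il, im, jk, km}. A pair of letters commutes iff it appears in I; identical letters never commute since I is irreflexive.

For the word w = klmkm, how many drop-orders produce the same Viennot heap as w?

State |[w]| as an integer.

piece 0:k — minimal
piece 1:l rests on {0:k}
piece 2:m rests on {1:l}
piece 3:k rests on {1:l}
piece 4:m rests on {2:m}
minimal pieces: {0:k}
ways to finish when only these pieces remain (= sum over removing one remaining piece with nothing left below it):
  1 left: {3}→1  {4}→1
  2 left: {2,4}→1  {3,4}→2
  3 left: {2,3,4}→3
  placing 0:k first → 3 extensions

3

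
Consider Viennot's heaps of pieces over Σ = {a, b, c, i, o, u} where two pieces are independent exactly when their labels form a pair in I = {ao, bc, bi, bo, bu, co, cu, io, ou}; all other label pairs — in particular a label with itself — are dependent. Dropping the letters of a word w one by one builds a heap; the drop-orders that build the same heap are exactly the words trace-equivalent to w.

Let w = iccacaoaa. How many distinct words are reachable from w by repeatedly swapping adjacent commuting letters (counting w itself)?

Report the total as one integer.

drop 0:i onto floor
drop 1:c onto {0:i}
drop 2:c onto {1:c}
drop 3:a onto {2:c}
drop 4:c onto {3:a}
drop 5:a onto {4:c}
drop 6:o onto floor
drop 7:a onto {5:a}
drop 8:a onto {7:a}
ground layer = {0:i, 6:o}
drop-orders for the pieces not yet dropped (sum over which currently-grounded one goes next):
  1 to go: {6} 1  {8} 1
  2 to go: {6,8} 2  {7,8} 1
  3 to go: {5,7,8} 1  {6,7,8} 3
  4 to go: {4,5,7,8} 1  {5,6,7,8} 4
  5 to go: {3,4,5,7,8} 1  {4,5,6,7,8} 5
  6 to go: {2,3,4,5,7,8} 1  {3,4,5,6,7,8} 6
  7 to go: {1,2,3,4,5,7,8} 1  {2,3,4,5,6,7,8} 7
  if 0:i drops first: 8 orders
  if 6:o drops first: 1 orders
heap linearizations: 9

9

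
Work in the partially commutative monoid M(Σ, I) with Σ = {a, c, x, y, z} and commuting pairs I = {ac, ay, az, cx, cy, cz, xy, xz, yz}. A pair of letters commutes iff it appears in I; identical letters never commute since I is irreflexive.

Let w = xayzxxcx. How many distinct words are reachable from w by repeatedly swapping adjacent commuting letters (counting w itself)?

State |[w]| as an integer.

drop 0:x onto floor
drop 1:a onto {0:x}
drop 2:y onto floor
drop 3:z onto floor
drop 4:x onto {1:a}
drop 5:x onto {4:x}
drop 6:c onto floor
drop 7:x onto {5:x}
ground layer = {0:x, 2:y, 3:z, 6:c}
drop-orders for the pieces not yet dropped (sum over which currently-grounded one goes next):
  1 to go: {2} 1  {3} 1  {6} 1  {7} 1
  2 to go: {2,3} 2  {2,6} 2  {2,7} 2  {3,6} 2  {3,7} 2  {5,7} 1  {6,7} 2
  3 to go: {2,3,6} 6  {2,3,7} 6  {2,5,7} 3  {2,6,7} 6  {3,5,7} 3  {3,6,7} 6  {4,5,7} 1  {5,6,7} 3
  4 to go: {1,4,5,7} 1  {2,3,5,7} 12  {2,3,6,7} 24  {2,4,5,7} 4  {2,5,6,7} 12  {3,4,5,7} 4  {3,5,6,7} 12  {4,5,6,7} 4
  5 to go: {0,1,4,5,7} 1  {1,2,4,5,7} 5  {1,3,4,5,7} 5  {1,4,5,6,7} 5  {2,3,4,5,7} 20  {2,3,5,6,7} 60  {2,4,5,6,7} 20  {3,4,5,6,7} 20
  6 to go: {0,1,2,4,5,7} 6  {0,1,3,4,5,7} 6  {0,1,4,5,6,7} 6  {1,2,3,4,5,7} 30  {1,2,4,5,6,7} 30  {1,3,4,5,6,7} 30  {2,3,4,5,6,7} 120
  if 0:x drops first: 210 orders
  if 2:y drops first: 42 orders
  if 3:z drops first: 42 orders
  if 6:c drops first: 42 orders
heap linearizations: 336

336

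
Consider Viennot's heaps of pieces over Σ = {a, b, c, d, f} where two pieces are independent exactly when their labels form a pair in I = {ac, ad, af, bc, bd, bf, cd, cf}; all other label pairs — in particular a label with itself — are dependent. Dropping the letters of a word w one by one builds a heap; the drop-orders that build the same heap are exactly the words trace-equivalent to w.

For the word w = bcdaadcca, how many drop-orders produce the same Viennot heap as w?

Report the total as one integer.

piece 0:b — minimal
piece 1:c — minimal
piece 2:d — minimal
piece 3:a rests on {0:b}
piece 4:a rests on {3:a}
piece 5:d rests on {2:d}
piece 6:c rests on {1:c}
piece 7:c rests on {6:c}
piece 8:a rests on {4:a}
minimal pieces: {0:b, 1:c, 2:d}
ways to finish when only these pieces remain (= sum over removing one remaining piece with nothing left below it):
  1 left: {5}→1  {7}→1  {8}→1
  2 left: {2,5}→1  {4,8}→1  {5,7}→2  {5,8}→2  {6,7}→1  {7,8}→2
  3 left: {1,6,7}→1  {2,5,7}→3  {2,5,8}→3  {3,4,8}→1  {4,5,8}→3  {4,7,8}→3  {5,6,7}→3  {5,7,8}→6  {6,7,8}→3
  4 left: {0,3,4,8}→1  {1,5,6,7}→4  {1,6,7,8}→4  {2,4,5,8}→6  {2,5,6,7}→6  {2,5,7,8}→12  {3,4,5,8}→4  {3,4,7,8}→4  {4,5,7,8}→12  {4,6,7,8}→6  {5,6,7,8}→12
  5 left: {0,3,4,5,8}→5  {0,3,4,7,8}→5  {1,2,5,6,7}→10  {1,4,6,7,8}→10  {1,5,6,7,8}→20  {2,3,4,5,8}→10  {2,4,5,7,8}→30  {2,5,6,7,8}→30  {3,4,5,7,8}→20  {3,4,6,7,8}→10  {4,5,6,7,8}→30
  6 left: {0,2,3,4,5,8}→15  {0,3,4,5,7,8}→30  {0,3,4,6,7,8}→15  {1,2,5,6,7,8}→60  {1,3,4,6,7,8}→20  {1,4,5,6,7,8}→60  {2,3,4,5,7,8}→60  {2,4,5,6,7,8}→90  {3,4,5,6,7,8}→60
  7 left: {0,1,3,4,6,7,8}→35  {0,2,3,4,5,7,8}→105  {0,3,4,5,6,7,8}→105  {1,2,4,5,6,7,8}→210  {1,3,4,5,6,7,8}→140  {2,3,4,5,6,7,8}→210
  placing 0:b first → 560 extensions
  placing 1:c first → 420 extensions
  placing 2:d first → 280 extensions
total linear extensions = 1260

1260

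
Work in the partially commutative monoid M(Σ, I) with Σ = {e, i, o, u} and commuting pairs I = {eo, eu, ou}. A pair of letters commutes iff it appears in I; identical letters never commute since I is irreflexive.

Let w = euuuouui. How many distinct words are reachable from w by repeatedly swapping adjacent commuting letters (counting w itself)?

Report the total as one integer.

42

piece 0:e — minimal
piece 1:u — minimal
piece 2:u rests on {1:u}
piece 3:u rests on {2:u}
piece 4:o — minimal
piece 5:u rests on {3:u}
piece 6:u rests on {5:u}
piece 7:i rests on {0:e, 4:o, 6:u}
minimal pieces: {0:e, 1:u, 4:o}
ways to finish when only these pieces remain (= sum over removing one remaining piece with nothing left below it):
  1 left: {7}→1
  2 left: {0,7}→1  {4,7}→1  {6,7}→1
  3 left: {0,4,7}→2  {0,6,7}→2  {4,6,7}→2  {5,6,7}→1
  4 left: {0,4,6,7}→6  {0,5,6,7}→3  {3,5,6,7}→1  {4,5,6,7}→3
  5 left: {0,3,5,6,7}→4  {0,4,5,6,7}→12  {2,3,5,6,7}→1  {3,4,5,6,7}→4
  6 left: {0,2,3,5,6,7}→5  {0,3,4,5,6,7}→20  {1,2,3,5,6,7}→1  {2,3,4,5,6,7}→5
  placing 0:e first → 6 extensions
  placing 1:u first → 30 extensions
  placing 4:o first → 6 extensions
total linear extensions = 42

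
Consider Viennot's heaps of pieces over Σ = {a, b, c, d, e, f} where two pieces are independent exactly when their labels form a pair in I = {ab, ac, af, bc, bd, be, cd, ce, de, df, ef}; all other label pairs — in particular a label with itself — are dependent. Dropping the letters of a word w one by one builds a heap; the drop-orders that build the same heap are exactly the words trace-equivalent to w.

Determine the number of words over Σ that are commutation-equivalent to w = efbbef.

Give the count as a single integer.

15

drop 0:e onto floor
drop 1:f onto floor
drop 2:b onto {1:f}
drop 3:b onto {2:b}
drop 4:e onto {0:e}
drop 5:f onto {3:b}
ground layer = {0:e, 1:f}
drop-orders for the pieces not yet dropped (sum over which currently-grounded one goes next):
  1 to go: {4} 1  {5} 1
  2 to go: {0,4} 1  {3,5} 1  {4,5} 2
  3 to go: {0,4,5} 3  {2,3,5} 1  {3,4,5} 3
  4 to go: {0,3,4,5} 6  {1,2,3,5} 1  {2,3,4,5} 4
  if 0:e drops first: 5 orders
  if 1:f drops first: 10 orders
heap linearizations: 15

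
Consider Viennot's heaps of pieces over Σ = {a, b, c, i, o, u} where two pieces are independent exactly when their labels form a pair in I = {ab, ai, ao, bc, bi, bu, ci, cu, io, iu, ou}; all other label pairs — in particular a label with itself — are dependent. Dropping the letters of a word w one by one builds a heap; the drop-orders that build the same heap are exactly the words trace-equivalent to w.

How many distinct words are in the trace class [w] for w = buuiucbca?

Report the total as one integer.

piece 0:b — minimal
piece 1:u — minimal
piece 2:u rests on {1:u}
piece 3:i — minimal
piece 4:u rests on {2:u}
piece 5:c — minimal
piece 6:b rests on {0:b}
piece 7:c rests on {5:c}
piece 8:a rests on {4:u, 7:c}
minimal pieces: {0:b, 1:u, 3:i, 5:c}
ways to finish when only these pieces remain (= sum over removing one remaining piece with nothing left below it):
  1 left: {3}→1  {6}→1  {8}→1
  2 left: {0,6}→1  {3,6}→2  {3,8}→2  {4,8}→1  {6,8}→2  {7,8}→1
  3 left: {0,3,6}→3  {0,6,8}→3  {2,4,8}→1  {3,4,8}→3  {3,6,8}→6  {3,7,8}→3  {4,6,8}→3  {4,7,8}→2  {5,7,8}→1  {6,7,8}→3
  4 left: {0,3,6,8}→12  {0,4,6,8}→6  {0,6,7,8}→6  {1,2,4,8}→1  {2,3,4,8}→4  {2,4,6,8}→4  {2,4,7,8}→3  {3,4,6,8}→12  {3,4,7,8}→8  {3,5,7,8}→4  {3,6,7,8}→12  {4,5,7,8}→3  {4,6,7,8}→8  {5,6,7,8}→4
  5 left: {0,2,4,6,8}→10  {0,3,4,6,8}→30  {0,3,6,7,8}→30  {0,4,6,7,8}→20  {0,5,6,7,8}→10  {1,2,3,4,8}→5  {1,2,4,6,8}→5  {1,2,4,7,8}→4  {2,3,4,6,8}→20  {2,3,4,7,8}→15  {2,4,5,7,8}→6  {2,4,6,7,8}→15  {3,4,5,7,8}→15  {3,4,6,7,8}→40  {3,5,6,7,8}→20  {4,5,6,7,8}→15
  6 left: {0,1,2,4,6,8}→15  {0,2,3,4,6,8}→60  {0,2,4,6,7,8}→45  {0,3,4,6,7,8}→120  {0,3,5,6,7,8}→60  {0,4,5,6,7,8}→45  {1,2,3,4,6,8}→30  {1,2,3,4,7,8}→24  {1,2,4,5,7,8}→10  {1,2,4,6,7,8}→24  {2,3,4,5,7,8}→36  {2,3,4,6,7,8}→90  {2,4,5,6,7,8}→36  {3,4,5,6,7,8}→90
  7 left: {0,1,2,3,4,6,8}→105  {0,1,2,4,6,7,8}→84  {0,2,3,4,6,7,8}→315  {0,2,4,5,6,7,8}→126  {0,3,4,5,6,7,8}→315  {1,2,3,4,5,7,8}→70  {1,2,3,4,6,7,8}→168  {1,2,4,5,6,7,8}→70  {2,3,4,5,6,7,8}→252
  placing 0:b first → 560 extensions
  placing 1:u first → 1008 extensions
  placing 3:i first → 280 extensions
  placing 5:c first → 672 extensions
total linear extensions = 2520

2520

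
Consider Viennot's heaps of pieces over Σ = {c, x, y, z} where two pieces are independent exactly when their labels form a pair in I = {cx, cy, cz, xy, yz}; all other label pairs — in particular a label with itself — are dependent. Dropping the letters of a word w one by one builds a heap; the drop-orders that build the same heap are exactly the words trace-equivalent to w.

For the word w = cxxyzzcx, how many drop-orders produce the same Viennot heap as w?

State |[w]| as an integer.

#0=c has no predecessor
#1=x has no predecessor
#2=x depends on [1:x]
#3=y has no predecessor
#4=z depends on [2:x]
#5=z depends on [4:z]
#6=c depends on [0:c]
#7=x depends on [5:z]
sources: [0:c, 1:x, 3:y]
N(rest) = Σ N(rest − s) over sources s of rest; N(one piece) = 1:
  size 1 → [3]=1  [6]=1  [7]=1
  size 2 → [0,6]=1  [3,6]=2  [3,7]=2  [5,7]=1  [6,7]=2
  size 3 → [0,3,6]=3  [0,6,7]=3  [3,5,7]=3  [3,6,7]=6  [4,5,7]=1  [5,6,7]=3
  size 4 → [0,3,6,7]=12  [0,5,6,7]=6  [2,4,5,7]=1  [3,4,5,7]=4  [3,5,6,7]=12  [4,5,6,7]=4
  size 5 → [0,3,5,6,7]=30  [0,4,5,6,7]=10  [1,2,4,5,7]=1  [2,3,4,5,7]=5  [2,4,5,6,7]=5  [3,4,5,6,7]=20
  size 6 → [0,2,4,5,6,7]=15  [0,3,4,5,6,7]=60  [1,2,3,4,5,7]=6  [1,2,4,5,6,7]=6  [2,3,4,5,6,7]=30
  first=0(c) contributes 42
  first=1(x) contributes 105
  first=3(y) contributes 21
|[w]| = 168

168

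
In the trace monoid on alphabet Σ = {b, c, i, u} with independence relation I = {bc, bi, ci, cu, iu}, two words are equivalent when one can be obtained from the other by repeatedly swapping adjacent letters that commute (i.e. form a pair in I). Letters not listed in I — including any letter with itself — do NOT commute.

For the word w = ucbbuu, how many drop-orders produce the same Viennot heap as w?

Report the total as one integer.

6

piece 0:u — minimal
piece 1:c — minimal
piece 2:b rests on {0:u}
piece 3:b rests on {2:b}
piece 4:u rests on {3:b}
piece 5:u rests on {4:u}
minimal pieces: {0:u, 1:c}
ways to finish when only these pieces remain (= sum over removing one remaining piece with nothing left below it):
  1 left: {1}→1  {5}→1
  2 left: {1,5}→2  {4,5}→1
  3 left: {1,4,5}→3  {3,4,5}→1
  4 left: {1,3,4,5}→4  {2,3,4,5}→1
  placing 0:u first → 5 extensions
  placing 1:c first → 1 extensions
total linear extensions = 6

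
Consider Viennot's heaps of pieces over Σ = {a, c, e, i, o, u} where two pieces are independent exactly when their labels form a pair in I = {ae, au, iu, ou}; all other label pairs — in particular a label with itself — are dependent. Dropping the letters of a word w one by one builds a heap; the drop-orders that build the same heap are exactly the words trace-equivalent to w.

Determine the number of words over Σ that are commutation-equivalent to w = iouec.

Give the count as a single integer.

piece 0:i — minimal
piece 1:o rests on {0:i}
piece 2:u — minimal
piece 3:e rests on {1:o, 2:u}
piece 4:c rests on {3:e}
minimal pieces: {0:i, 2:u}
ways to finish when only these pieces remain (= sum over removing one remaining piece with nothing left below it):
  1 left: {4}→1
  2 left: {3,4}→1
  3 left: {1,3,4}→1  {2,3,4}→1
  placing 0:i first → 2 extensions
  placing 2:u first → 1 extensions
total linear extensions = 3

3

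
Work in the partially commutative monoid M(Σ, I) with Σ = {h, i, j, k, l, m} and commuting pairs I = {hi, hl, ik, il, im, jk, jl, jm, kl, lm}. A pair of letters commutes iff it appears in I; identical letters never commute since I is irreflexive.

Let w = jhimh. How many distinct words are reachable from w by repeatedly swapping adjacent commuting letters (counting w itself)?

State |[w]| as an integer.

#0=j has no predecessor
#1=h depends on [0:j]
#2=i depends on [0:j]
#3=m depends on [1:h]
#4=h depends on [3:m]
sources: [0:j]
N(rest) = Σ N(rest − s) over sources s of rest; N(one piece) = 1:
  size 1 → [2]=1  [4]=1
  size 2 → [2,4]=2  [3,4]=1
  size 3 → [1,3,4]=1  [2,3,4]=3
  first=0(j) contributes 4

4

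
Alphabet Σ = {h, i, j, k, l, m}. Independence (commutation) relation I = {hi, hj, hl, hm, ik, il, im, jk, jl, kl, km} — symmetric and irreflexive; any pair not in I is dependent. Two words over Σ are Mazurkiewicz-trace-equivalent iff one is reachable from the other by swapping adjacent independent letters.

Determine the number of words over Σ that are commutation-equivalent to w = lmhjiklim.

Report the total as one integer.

324

drop 0:l onto floor
drop 1:m onto {0:l}
drop 2:h onto floor
drop 3:j onto {1:m}
drop 4:i onto {3:j}
drop 5:k onto {2:h}
drop 6:l onto {1:m}
drop 7:i onto {4:i}
drop 8:m onto {3:j, 6:l}
ground layer = {0:l, 2:h}
drop-orders for the pieces not yet dropped (sum over which currently-grounded one goes next):
  1 to go: {5} 1  {7} 1  {8} 1
  2 to go: {2,5} 1  {4,7} 1  {5,7} 2  {5,8} 2  {6,8} 1  {7,8} 2
  3 to go: {2,5,7} 3  {2,5,8} 3  {4,5,7} 3  {4,7,8} 3  {5,6,8} 3  {5,7,8} 6  {6,7,8} 3
  4 to go: {2,4,5,7} 6  {2,5,6,8} 6  {2,5,7,8} 12  {3,4,7,8} 3  {4,5,7,8} 12  {4,6,7,8} 6  {5,6,7,8} 12
  5 to go: {2,4,5,7,8} 30  {2,5,6,7,8} 30  {3,4,5,7,8} 15  {3,4,6,7,8} 9  {4,5,6,7,8} 30
  6 to go: {1,3,4,6,7,8} 9  {2,3,4,5,7,8} 45  {2,4,5,6,7,8} 90  {3,4,5,6,7,8} 54
  7 to go: {0,1,3,4,6,7,8} 9  {1,3,4,5,6,7,8} 63  {2,3,4,5,6,7,8} 189
  if 0:l drops first: 252 orders
  if 2:h drops first: 72 orders
heap linearizations: 324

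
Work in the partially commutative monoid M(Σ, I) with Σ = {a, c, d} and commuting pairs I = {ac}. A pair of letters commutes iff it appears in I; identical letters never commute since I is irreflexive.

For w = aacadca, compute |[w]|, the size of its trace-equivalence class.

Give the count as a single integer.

8

#0=a has no predecessor
#1=a depends on [0:a]
#2=c has no predecessor
#3=a depends on [1:a]
#4=d depends on [2:c, 3:a]
#5=c depends on [4:d]
#6=a depends on [4:d]
sources: [0:a, 2:c]
N(rest) = Σ N(rest − s) over sources s of rest; N(one piece) = 1:
  size 1 → [5]=1  [6]=1
  size 2 → [5,6]=2
  size 3 → [4,5,6]=2
  size 4 → [2,4,5,6]=2  [3,4,5,6]=2
  size 5 → [1,3,4,5,6]=2  [2,3,4,5,6]=4
  first=0(a) contributes 6
  first=2(c) contributes 2
|[w]| = 8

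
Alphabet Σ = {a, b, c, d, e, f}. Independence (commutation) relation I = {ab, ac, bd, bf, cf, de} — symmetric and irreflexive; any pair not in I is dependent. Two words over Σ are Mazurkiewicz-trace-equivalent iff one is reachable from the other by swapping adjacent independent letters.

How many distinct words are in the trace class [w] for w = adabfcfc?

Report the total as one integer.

0(a) covers ∅
1(d) covers 0:a
2(a) covers 1:d
3(b) covers ∅
4(f) covers 2:a
5(c) covers 1:d, 3:b
6(f) covers 4:f
7(c) covers 5:c
floor of heap: 0:a, 3:b
completions by unplaced set U, small U first (add the entries for U minus each lowest piece of U):
  |U|=1: {6}:1  {7}:1
  |U|=2: {4,6}:1  {5,7}:1  {6,7}:2
  |U|=3: {2,4,6}:1  {3,5,7}:1  {4,6,7}:3  {5,6,7}:3
  |U|=4: {2,4,6,7}:4  {3,5,6,7}:4  {4,5,6,7}:6
  |U|=5: {2,4,5,6,7}:10  {3,4,5,6,7}:10
  |U|=6: {1,2,4,5,6,7}:10  {2,3,4,5,6,7}:20
  start at 0(a): 30
  start at 3(b): 10
sum over floor = 40

40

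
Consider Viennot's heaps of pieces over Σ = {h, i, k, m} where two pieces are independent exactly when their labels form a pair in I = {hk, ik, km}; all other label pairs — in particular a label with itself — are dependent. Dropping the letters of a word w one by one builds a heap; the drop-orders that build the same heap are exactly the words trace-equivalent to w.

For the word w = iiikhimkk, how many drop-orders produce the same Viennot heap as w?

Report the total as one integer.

84

0(i) covers ∅
1(i) covers 0:i
2(i) covers 1:i
3(k) covers ∅
4(h) covers 2:i
5(i) covers 4:h
6(m) covers 5:i
7(k) covers 3:k
8(k) covers 7:k
floor of heap: 0:i, 3:k
completions by unplaced set U, small U first (add the entries for U minus each lowest piece of U):
  |U|=1: {6}:1  {8}:1
  |U|=2: {5,6}:1  {6,8}:2  {7,8}:1
  |U|=3: {3,7,8}:1  {4,5,6}:1  {5,6,8}:3  {6,7,8}:3
  |U|=4: {2,4,5,6}:1  {3,6,7,8}:4  {4,5,6,8}:4  {5,6,7,8}:6
  |U|=5: {1,2,4,5,6}:1  {2,4,5,6,8}:5  {3,5,6,7,8}:10  {4,5,6,7,8}:10
  |U|=6: {0,1,2,4,5,6}:1  {1,2,4,5,6,8}:6  {2,4,5,6,7,8}:15  {3,4,5,6,7,8}:20
  |U|=7: {0,1,2,4,5,6,8}:7  {1,2,4,5,6,7,8}:21  {2,3,4,5,6,7,8}:35
  start at 0(i): 56
  start at 3(k): 28
sum over floor = 84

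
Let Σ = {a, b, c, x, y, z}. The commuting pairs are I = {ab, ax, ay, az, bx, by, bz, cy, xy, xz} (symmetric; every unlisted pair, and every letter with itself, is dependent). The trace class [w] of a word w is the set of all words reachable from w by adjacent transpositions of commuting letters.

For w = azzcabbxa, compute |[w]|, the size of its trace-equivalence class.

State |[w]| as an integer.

90

#0=a has no predecessor
#1=z has no predecessor
#2=z depends on [1:z]
#3=c depends on [0:a, 2:z]
#4=a depends on [3:c]
#5=b depends on [3:c]
#6=b depends on [5:b]
#7=x depends on [3:c]
#8=a depends on [4:a]
sources: [0:a, 1:z]
N(rest) = Σ N(rest − s) over sources s of rest; N(one piece) = 1:
  size 1 → [6]=1  [7]=1  [8]=1
  size 2 → [4,8]=1  [5,6]=1  [6,7]=2  [6,8]=2  [7,8]=2
  size 3 → [4,6,8]=3  [4,7,8]=3  [5,6,7]=3  [5,6,8]=3  [6,7,8]=6
  size 4 → [4,5,6,8]=6  [4,6,7,8]=12  [5,6,7,8]=12
  size 5 → [4,5,6,7,8]=30
  size 6 → [3,4,5,6,7,8]=30
  size 7 → [0,3,4,5,6,7,8]=30  [2,3,4,5,6,7,8]=30
  first=0(a) contributes 30
  first=1(z) contributes 60
|[w]| = 90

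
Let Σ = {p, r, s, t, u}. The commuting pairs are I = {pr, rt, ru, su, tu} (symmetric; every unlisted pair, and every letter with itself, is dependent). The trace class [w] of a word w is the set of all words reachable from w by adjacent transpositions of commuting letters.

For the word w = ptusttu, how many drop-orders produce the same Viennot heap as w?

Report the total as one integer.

15

piece 0:p — minimal
piece 1:t rests on {0:p}
piece 2:u rests on {0:p}
piece 3:s rests on {1:t}
piece 4:t rests on {3:s}
piece 5:t rests on {4:t}
piece 6:u rests on {2:u}
minimal pieces: {0:p}
ways to finish when only these pieces remain (= sum over removing one remaining piece with nothing left below it):
  1 left: {5}→1  {6}→1
  2 left: {2,6}→1  {4,5}→1  {5,6}→2
  3 left: {2,5,6}→3  {3,4,5}→1  {4,5,6}→3
  4 left: {1,3,4,5}→1  {2,4,5,6}→6  {3,4,5,6}→4
  5 left: {1,3,4,5,6}→5  {2,3,4,5,6}→10
  placing 0:p first → 15 extensions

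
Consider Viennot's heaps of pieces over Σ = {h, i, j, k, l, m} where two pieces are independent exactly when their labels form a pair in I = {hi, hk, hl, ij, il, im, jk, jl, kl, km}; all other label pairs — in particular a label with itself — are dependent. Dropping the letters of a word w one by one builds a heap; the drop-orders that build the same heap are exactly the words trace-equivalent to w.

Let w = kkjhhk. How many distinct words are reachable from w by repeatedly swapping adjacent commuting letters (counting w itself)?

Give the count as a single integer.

#0=k has no predecessor
#1=k depends on [0:k]
#2=j has no predecessor
#3=h depends on [2:j]
#4=h depends on [3:h]
#5=k depends on [1:k]
sources: [0:k, 2:j]
N(rest) = Σ N(rest − s) over sources s of rest; N(one piece) = 1:
  size 1 → [4]=1  [5]=1
  size 2 → [1,5]=1  [3,4]=1  [4,5]=2
  size 3 → [0,1,5]=1  [1,4,5]=3  [2,3,4]=1  [3,4,5]=3
  size 4 → [0,1,4,5]=4  [1,3,4,5]=6  [2,3,4,5]=4
  first=0(k) contributes 10
  first=2(j) contributes 10
|[w]| = 20

20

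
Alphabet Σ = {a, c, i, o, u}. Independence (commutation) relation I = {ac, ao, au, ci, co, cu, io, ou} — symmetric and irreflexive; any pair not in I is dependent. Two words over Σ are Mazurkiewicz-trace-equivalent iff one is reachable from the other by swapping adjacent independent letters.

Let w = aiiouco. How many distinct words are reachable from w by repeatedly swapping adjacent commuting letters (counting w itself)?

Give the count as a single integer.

0(a) covers ∅
1(i) covers 0:a
2(i) covers 1:i
3(o) covers ∅
4(u) covers 2:i
5(c) covers ∅
6(o) covers 3:o
floor of heap: 0:a, 3:o, 5:c
completions by unplaced set U, small U first (add the entries for U minus each lowest piece of U):
  |U|=1: {4}:1  {5}:1  {6}:1
  |U|=2: {2,4}:1  {3,6}:1  {4,5}:2  {4,6}:2  {5,6}:2
  |U|=3: {1,2,4}:1  {2,4,5}:3  {2,4,6}:3  {3,4,6}:3  {3,5,6}:3  {4,5,6}:6
  |U|=4: {0,1,2,4}:1  {1,2,4,5}:4  {1,2,4,6}:4  {2,3,4,6}:6  {2,4,5,6}:12  {3,4,5,6}:12
  |U|=5: {0,1,2,4,5}:5  {0,1,2,4,6}:5  {1,2,3,4,6}:10  {1,2,4,5,6}:20  {2,3,4,5,6}:30
  start at 0(a): 60
  start at 3(o): 30
  start at 5(c): 15
sum over floor = 105

105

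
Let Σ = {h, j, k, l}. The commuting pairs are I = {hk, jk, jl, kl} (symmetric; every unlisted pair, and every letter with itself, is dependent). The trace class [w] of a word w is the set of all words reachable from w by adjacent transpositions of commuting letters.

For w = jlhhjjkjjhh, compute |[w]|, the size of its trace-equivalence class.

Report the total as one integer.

22

0(j) covers ∅
1(l) covers ∅
2(h) covers 0:j, 1:l
3(h) covers 2:h
4(j) covers 3:h
5(j) covers 4:j
6(k) covers ∅
7(j) covers 5:j
8(j) covers 7:j
9(h) covers 8:j
10(h) covers 9:h
floor of heap: 0:j, 1:l, 6:k
completions by unplaced set U, small U first (add the entries for U minus each lowest piece of U):
  |U|=1: {6}:1  {10}:1
  |U|=2: {6,10}:2  {9,10}:1
  |U|=3: {6,9,10}:3  {8,9,10}:1
  |U|=4: {6,8,9,10}:4  {7,8,9,10}:1
  |U|=5: {5,7,8,9,10}:1  {6,7,8,9,10}:5
  |U|=6: {4,5,7,8,9,10}:1  {5,6,7,8,9,10}:6
  |U|=7: {3,4,5,7,8,9,10}:1  {4,5,6,7,8,9,10}:7
  |U|=8: {2,3,4,5,7,8,9,10}:1  {3,4,5,6,7,8,9,10}:8
  |U|=9: {0,2,3,4,5,7,8,9,10}:1  {1,2,3,4,5,7,8,9,10}:1  {2,3,4,5,6,7,8,9,10}:9
  start at 0(j): 10
  start at 1(l): 10
  start at 6(k): 2
sum over floor = 22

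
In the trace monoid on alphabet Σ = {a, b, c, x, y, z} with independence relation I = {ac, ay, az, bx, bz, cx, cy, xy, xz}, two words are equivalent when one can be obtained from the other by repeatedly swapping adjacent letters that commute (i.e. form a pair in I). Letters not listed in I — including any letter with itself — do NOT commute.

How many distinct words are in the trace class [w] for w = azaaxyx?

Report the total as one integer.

21

#0=a has no predecessor
#1=z has no predecessor
#2=a depends on [0:a]
#3=a depends on [2:a]
#4=x depends on [3:a]
#5=y depends on [1:z]
#6=x depends on [4:x]
sources: [0:a, 1:z]
N(rest) = Σ N(rest − s) over sources s of rest; N(one piece) = 1:
  size 1 → [5]=1  [6]=1
  size 2 → [1,5]=1  [4,6]=1  [5,6]=2
  size 3 → [1,5,6]=3  [3,4,6]=1  [4,5,6]=3
  size 4 → [1,4,5,6]=6  [2,3,4,6]=1  [3,4,5,6]=4
  size 5 → [0,2,3,4,6]=1  [1,3,4,5,6]=10  [2,3,4,5,6]=5
  first=0(a) contributes 15
  first=1(z) contributes 6
|[w]| = 21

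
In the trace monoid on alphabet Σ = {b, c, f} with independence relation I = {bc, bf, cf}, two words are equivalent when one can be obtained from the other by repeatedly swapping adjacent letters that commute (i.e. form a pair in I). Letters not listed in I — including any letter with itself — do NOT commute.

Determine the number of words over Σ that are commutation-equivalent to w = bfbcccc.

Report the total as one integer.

0(b) covers ∅
1(f) covers ∅
2(b) covers 0:b
3(c) covers ∅
4(c) covers 3:c
5(c) covers 4:c
6(c) covers 5:c
floor of heap: 0:b, 1:f, 3:c
completions by unplaced set U, small U first (add the entries for U minus each lowest piece of U):
  |U|=1: {1}:1  {2}:1  {6}:1
  |U|=2: {0,2}:1  {1,2}:2  {1,6}:2  {2,6}:2  {5,6}:1
  |U|=3: {0,1,2}:3  {0,2,6}:3  {1,2,6}:6  {1,5,6}:3  {2,5,6}:3  {4,5,6}:1
  |U|=4: {0,1,2,6}:12  {0,2,5,6}:6  {1,2,5,6}:12  {1,4,5,6}:4  {2,4,5,6}:4  {3,4,5,6}:1
  |U|=5: {0,1,2,5,6}:30  {0,2,4,5,6}:10  {1,2,4,5,6}:20  {1,3,4,5,6}:5  {2,3,4,5,6}:5
  start at 0(b): 30
  start at 1(f): 15
  start at 3(c): 60
sum over floor = 105

105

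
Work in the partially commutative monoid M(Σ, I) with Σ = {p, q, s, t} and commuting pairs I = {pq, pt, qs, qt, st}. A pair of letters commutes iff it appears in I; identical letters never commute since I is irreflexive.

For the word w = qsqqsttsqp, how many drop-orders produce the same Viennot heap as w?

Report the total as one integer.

3150

#0=q has no predecessor
#1=s has no predecessor
#2=q depends on [0:q]
#3=q depends on [2:q]
#4=s depends on [1:s]
#5=t has no predecessor
#6=t depends on [5:t]
#7=s depends on [4:s]
#8=q depends on [3:q]
#9=p depends on [7:s]
sources: [0:q, 1:s, 5:t]
N(rest) = Σ N(rest − s) over sources s of rest; N(one piece) = 1:
  size 1 → [6]=1  [8]=1  [9]=1
  size 2 → [3,8]=1  [5,6]=1  [6,8]=2  [6,9]=2  [7,9]=1  [8,9]=2
  size 3 → [2,3,8]=1  [3,6,8]=3  [3,8,9]=3  [4,7,9]=1  [5,6,8]=3  [5,6,9]=3  [6,7,9]=3  [6,8,9]=6  [7,8,9]=3
  size 4 → [0,2,3,8]=1  [1,4,7,9]=1  [2,3,6,8]=4  [2,3,8,9]=4  [3,5,6,8]=6  [3,6,8,9]=12  [3,7,8,9]=6  [4,6,7,9]=4  [4,7,8,9]=4  [5,6,7,9]=6  [5,6,8,9]=12  [6,7,8,9]=12
  size 5 → [0,2,3,6,8]=5  [0,2,3,8,9]=5  [1,4,6,7,9]=5  [1,4,7,8,9]=5  [2,3,5,6,8]=10  [2,3,6,8,9]=20  [2,3,7,8,9]=10  [3,4,7,8,9]=10  [3,5,6,8,9]=30  [3,6,7,8,9]=30  [4,5,6,7,9]=10  [4,6,7,8,9]=20  [5,6,7,8,9]=30
  size 6 → [0,2,3,5,6,8]=15  [0,2,3,6,8,9]=30  [0,2,3,7,8,9]=15  [1,3,4,7,8,9]=15  [1,4,5,6,7,9]=15  [1,4,6,7,8,9]=30  [2,3,4,7,8,9]=20  [2,3,5,6,8,9]=60  [2,3,6,7,8,9]=60  [3,4,6,7,8,9]=60  [3,5,6,7,8,9]=90  [4,5,6,7,8,9]=60
  size 7 → [0,2,3,4,7,8,9]=35  [0,2,3,5,6,8,9]=105  [0,2,3,6,7,8,9]=105  [1,2,3,4,7,8,9]=35  [1,3,4,6,7,8,9]=105  [1,4,5,6,7,8,9]=105  [2,3,4,6,7,8,9]=140  [2,3,5,6,7,8,9]=210  [3,4,5,6,7,8,9]=210
  size 8 → [0,1,2,3,4,7,8,9]=70  [0,2,3,4,6,7,8,9]=280  [0,2,3,5,6,7,8,9]=420  [1,2,3,4,6,7,8,9]=280  [1,3,4,5,6,7,8,9]=420  [2,3,4,5,6,7,8,9]=560
  first=0(q) contributes 1260
  first=1(s) contributes 1260
  first=5(t) contributes 630
|[w]| = 3150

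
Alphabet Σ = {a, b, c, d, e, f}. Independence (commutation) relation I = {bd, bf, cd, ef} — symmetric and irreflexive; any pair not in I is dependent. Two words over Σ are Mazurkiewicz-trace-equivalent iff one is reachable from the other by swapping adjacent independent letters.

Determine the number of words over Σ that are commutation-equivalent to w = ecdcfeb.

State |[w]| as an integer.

drop 0:e onto floor
drop 1:c onto {0:e}
drop 2:d onto {0:e}
drop 3:c onto {1:c}
drop 4:f onto {2:d, 3:c}
drop 5:e onto {2:d, 3:c}
drop 6:b onto {5:e}
ground layer = {0:e}
drop-orders for the pieces not yet dropped (sum over which currently-grounded one goes next):
  1 to go: {4} 1  {6} 1
  2 to go: {4,6} 2  {5,6} 1
  3 to go: {4,5,6} 3
  4 to go: {2,4,5,6} 3  {3,4,5,6} 3
  5 to go: {1,3,4,5,6} 3  {2,3,4,5,6} 6
  if 0:e drops first: 9 orders

9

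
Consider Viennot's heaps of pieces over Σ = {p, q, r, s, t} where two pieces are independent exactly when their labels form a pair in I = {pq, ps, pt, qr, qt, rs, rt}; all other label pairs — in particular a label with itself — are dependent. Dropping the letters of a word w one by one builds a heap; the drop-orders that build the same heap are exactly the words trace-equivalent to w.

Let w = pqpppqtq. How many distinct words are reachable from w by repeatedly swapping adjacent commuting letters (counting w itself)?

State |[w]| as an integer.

drop 0:p onto floor
drop 1:q onto floor
drop 2:p onto {0:p}
drop 3:p onto {2:p}
drop 4:p onto {3:p}
drop 5:q onto {1:q}
drop 6:t onto floor
drop 7:q onto {5:q}
ground layer = {0:p, 1:q, 6:t}
drop-orders for the pieces not yet dropped (sum over which currently-grounded one goes next):
  1 to go: {4} 1  {6} 1  {7} 1
  2 to go: {3,4} 1  {4,6} 2  {4,7} 2  {5,7} 1  {6,7} 2
  3 to go: {1,5,7} 1  {2,3,4} 1  {3,4,6} 3  {3,4,7} 3  {4,5,7} 3  {4,6,7} 6  {5,6,7} 3
  4 to go: {0,2,3,4} 1  {1,4,5,7} 4  {1,5,6,7} 4  {2,3,4,6} 4  {2,3,4,7} 4  {3,4,5,7} 6  {3,4,6,7} 12  {4,5,6,7} 12
  5 to go: {0,2,3,4,6} 5  {0,2,3,4,7} 5  {1,3,4,5,7} 10  {1,4,5,6,7} 20  {2,3,4,5,7} 10  {2,3,4,6,7} 20  {3,4,5,6,7} 30
  6 to go: {0,2,3,4,5,7} 15  {0,2,3,4,6,7} 30  {1,2,3,4,5,7} 20  {1,3,4,5,6,7} 60  {2,3,4,5,6,7} 60
  if 0:p drops first: 140 orders
  if 1:q drops first: 105 orders
  if 6:t drops first: 35 orders
heap linearizations: 280

280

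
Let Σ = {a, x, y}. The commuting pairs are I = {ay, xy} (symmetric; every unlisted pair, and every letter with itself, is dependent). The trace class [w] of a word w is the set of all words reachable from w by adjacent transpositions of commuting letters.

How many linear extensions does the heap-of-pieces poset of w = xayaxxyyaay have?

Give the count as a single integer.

drop 0:x onto floor
drop 1:a onto {0:x}
drop 2:y onto floor
drop 3:a onto {1:a}
drop 4:x onto {3:a}
drop 5:x onto {4:x}
drop 6:y onto {2:y}
drop 7:y onto {6:y}
drop 8:a onto {5:x}
drop 9:a onto {8:a}
drop 10:y onto {7:y}
ground layer = {0:x, 2:y}
drop-orders for the pieces not yet dropped (sum over which currently-grounded one goes next):
  1 to go: {9} 1  {10} 1
  2 to go: {7,10} 1  {8,9} 1  {9,10} 2
  3 to go: {5,8,9} 1  {6,7,10} 1  {7,9,10} 3  {8,9,10} 3
  4 to go: {2,6,7,10} 1  {4,5,8,9} 1  {5,8,9,10} 4  {6,7,9,10} 4  {7,8,9,10} 6
  5 to go: {2,6,7,9,10} 5  {3,4,5,8,9} 1  {4,5,8,9,10} 5  {5,7,8,9,10} 10  {6,7,8,9,10} 10
  6 to go: {1,3,4,5,8,9} 1  {2,6,7,8,9,10} 15  {3,4,5,8,9,10} 6  {4,5,7,8,9,10} 15  {5,6,7,8,9,10} 20
  7 to go: {0,1,3,4,5,8,9} 1  {1,3,4,5,8,9,10} 7  {2,5,6,7,8,9,10} 35  {3,4,5,7,8,9,10} 21  {4,5,6,7,8,9,10} 35
  8 to go: {0,1,3,4,5,8,9,10} 8  {1,3,4,5,7,8,9,10} 28  {2,4,5,6,7,8,9,10} 70  {3,4,5,6,7,8,9,10} 56
  9 to go: {0,1,3,4,5,7,8,9,10} 36  {1,3,4,5,6,7,8,9,10} 84  {2,3,4,5,6,7,8,9,10} 126
  if 0:x drops first: 210 orders
  if 2:y drops first: 120 orders
heap linearizations: 330

330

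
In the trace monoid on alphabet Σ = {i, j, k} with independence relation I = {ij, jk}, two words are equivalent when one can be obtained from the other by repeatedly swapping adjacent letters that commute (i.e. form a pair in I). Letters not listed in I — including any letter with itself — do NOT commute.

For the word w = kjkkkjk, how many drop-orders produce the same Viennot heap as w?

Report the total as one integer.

0(k) covers ∅
1(j) covers ∅
2(k) covers 0:k
3(k) covers 2:k
4(k) covers 3:k
5(j) covers 1:j
6(k) covers 4:k
floor of heap: 0:k, 1:j
completions by unplaced set U, small U first (add the entries for U minus each lowest piece of U):
  |U|=1: {5}:1  {6}:1
  |U|=2: {1,5}:1  {4,6}:1  {5,6}:2
  |U|=3: {1,5,6}:3  {3,4,6}:1  {4,5,6}:3
  |U|=4: {1,4,5,6}:6  {2,3,4,6}:1  {3,4,5,6}:4
  |U|=5: {0,2,3,4,6}:1  {1,3,4,5,6}:10  {2,3,4,5,6}:5
  start at 0(k): 15
  start at 1(j): 6
sum over floor = 21

21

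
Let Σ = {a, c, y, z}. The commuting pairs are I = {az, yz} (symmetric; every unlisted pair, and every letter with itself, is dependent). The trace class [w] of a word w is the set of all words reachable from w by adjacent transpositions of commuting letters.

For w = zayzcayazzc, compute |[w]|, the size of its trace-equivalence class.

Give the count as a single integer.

60

0(z) covers ∅
1(a) covers ∅
2(y) covers 1:a
3(z) covers 0:z
4(c) covers 2:y, 3:z
5(a) covers 4:c
6(y) covers 5:a
7(a) covers 6:y
8(z) covers 4:c
9(z) covers 8:z
10(c) covers 7:a, 9:z
floor of heap: 0:z, 1:a
completions by unplaced set U, small U first (add the entries for U minus each lowest piece of U):
  |U|=1: {10}:1
  |U|=2: {7,10}:1  {9,10}:1
  |U|=3: {6,7,10}:1  {7,9,10}:2  {8,9,10}:1
  |U|=4: {5,6,7,10}:1  {6,7,9,10}:3  {7,8,9,10}:3
  |U|=5: {5,6,7,9,10}:4  {6,7,8,9,10}:6
  |U|=6: {5,6,7,8,9,10}:10
  |U|=7: {4,5,6,7,8,9,10}:10
  |U|=8: {2,4,5,6,7,8,9,10}:10  {3,4,5,6,7,8,9,10}:10
  |U|=9: {0,3,4,5,6,7,8,9,10}:10  {1,2,4,5,6,7,8,9,10}:10  {2,3,4,5,6,7,8,9,10}:20
  start at 0(z): 30
  start at 1(a): 30
sum over floor = 60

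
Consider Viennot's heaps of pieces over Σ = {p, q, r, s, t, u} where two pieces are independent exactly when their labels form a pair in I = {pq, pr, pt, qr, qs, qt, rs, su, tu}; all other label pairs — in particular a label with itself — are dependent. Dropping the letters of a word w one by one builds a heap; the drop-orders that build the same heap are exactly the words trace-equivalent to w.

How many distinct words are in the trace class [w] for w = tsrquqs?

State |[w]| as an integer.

piece 0:t — minimal
piece 1:s rests on {0:t}
piece 2:r rests on {0:t}
piece 3:q — minimal
piece 4:u rests on {2:r, 3:q}
piece 5:q rests on {4:u}
piece 6:s rests on {1:s}
minimal pieces: {0:t, 3:q}
ways to finish when only these pieces remain (= sum over removing one remaining piece with nothing left below it):
  1 left: {5}→1  {6}→1
  2 left: {1,6}→1  {4,5}→1  {5,6}→2
  3 left: {1,5,6}→3  {2,4,5}→1  {3,4,5}→1  {4,5,6}→3
  4 left: {1,4,5,6}→6  {2,3,4,5}→2  {2,4,5,6}→4  {3,4,5,6}→4
  5 left: {1,2,4,5,6}→10  {1,3,4,5,6}→10  {2,3,4,5,6}→10
  placing 0:t first → 30 extensions
  placing 3:q first → 10 extensions
total linear extensions = 40

40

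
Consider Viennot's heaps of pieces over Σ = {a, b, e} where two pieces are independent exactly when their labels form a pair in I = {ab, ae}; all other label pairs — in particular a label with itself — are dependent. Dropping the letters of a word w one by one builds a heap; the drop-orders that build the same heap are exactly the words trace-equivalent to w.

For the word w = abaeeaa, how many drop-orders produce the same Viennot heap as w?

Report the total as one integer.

0(a) covers ∅
1(b) covers ∅
2(a) covers 0:a
3(e) covers 1:b
4(e) covers 3:e
5(a) covers 2:a
6(a) covers 5:a
floor of heap: 0:a, 1:b
completions by unplaced set U, small U first (add the entries for U minus each lowest piece of U):
  |U|=1: {4}:1  {6}:1
  |U|=2: {3,4}:1  {4,6}:2  {5,6}:1
  |U|=3: {1,3,4}:1  {2,5,6}:1  {3,4,6}:3  {4,5,6}:3
  |U|=4: {0,2,5,6}:1  {1,3,4,6}:4  {2,4,5,6}:4  {3,4,5,6}:6
  |U|=5: {0,2,4,5,6}:5  {1,3,4,5,6}:10  {2,3,4,5,6}:10
  start at 0(a): 20
  start at 1(b): 15
sum over floor = 35

35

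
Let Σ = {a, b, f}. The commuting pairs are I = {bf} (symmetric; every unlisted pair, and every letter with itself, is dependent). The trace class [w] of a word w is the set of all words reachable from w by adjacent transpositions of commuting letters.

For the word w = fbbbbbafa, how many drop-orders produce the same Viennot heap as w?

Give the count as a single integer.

#0=f has no predecessor
#1=b has no predecessor
#2=b depends on [1:b]
#3=b depends on [2:b]
#4=b depends on [3:b]
#5=b depends on [4:b]
#6=a depends on [0:f, 5:b]
#7=f depends on [6:a]
#8=a depends on [7:f]
sources: [0:f, 1:b]
N(rest) = Σ N(rest − s) over sources s of rest; N(one piece) = 1:
  size 1 → [8]=1
  size 2 → [7,8]=1
  size 3 → [6,7,8]=1
  size 4 → [0,6,7,8]=1  [5,6,7,8]=1
  size 5 → [0,5,6,7,8]=2  [4,5,6,7,8]=1
  size 6 → [0,4,5,6,7,8]=3  [3,4,5,6,7,8]=1
  size 7 → [0,3,4,5,6,7,8]=4  [2,3,4,5,6,7,8]=1
  first=0(f) contributes 1
  first=1(b) contributes 5
|[w]| = 6

6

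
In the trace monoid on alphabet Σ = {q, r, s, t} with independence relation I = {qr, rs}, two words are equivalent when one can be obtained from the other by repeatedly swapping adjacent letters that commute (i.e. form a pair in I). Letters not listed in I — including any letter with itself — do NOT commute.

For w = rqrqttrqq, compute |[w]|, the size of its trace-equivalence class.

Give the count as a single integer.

18

#0=r has no predecessor
#1=q has no predecessor
#2=r depends on [0:r]
#3=q depends on [1:q]
#4=t depends on [2:r, 3:q]
#5=t depends on [4:t]
#6=r depends on [5:t]
#7=q depends on [5:t]
#8=q depends on [7:q]
sources: [0:r, 1:q]
N(rest) = Σ N(rest − s) over sources s of rest; N(one piece) = 1:
  size 1 → [6]=1  [8]=1
  size 2 → [6,8]=2  [7,8]=1
  size 3 → [6,7,8]=3
  size 4 → [5,6,7,8]=3
  size 5 → [4,5,6,7,8]=3
  size 6 → [2,4,5,6,7,8]=3  [3,4,5,6,7,8]=3
  size 7 → [0,2,4,5,6,7,8]=3  [1,3,4,5,6,7,8]=3  [2,3,4,5,6,7,8]=6
  first=0(r) contributes 9
  first=1(q) contributes 9
|[w]| = 18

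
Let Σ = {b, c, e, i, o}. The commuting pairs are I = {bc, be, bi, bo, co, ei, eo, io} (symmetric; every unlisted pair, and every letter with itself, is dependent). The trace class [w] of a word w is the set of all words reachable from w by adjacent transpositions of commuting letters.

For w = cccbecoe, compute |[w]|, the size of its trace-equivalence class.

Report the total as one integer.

56

piece 0:c — minimal
piece 1:c rests on {0:c}
piece 2:c rests on {1:c}
piece 3:b — minimal
piece 4:e rests on {2:c}
piece 5:c rests on {4:e}
piece 6:o — minimal
piece 7:e rests on {5:c}
minimal pieces: {0:c, 3:b, 6:o}
ways to finish when only these pieces remain (= sum over removing one remaining piece with nothing left below it):
  1 left: {3}→1  {6}→1  {7}→1
  2 left: {3,6}→2  {3,7}→2  {5,7}→1  {6,7}→2
  3 left: {3,5,7}→3  {3,6,7}→6  {4,5,7}→1  {5,6,7}→3
  4 left: {2,4,5,7}→1  {3,4,5,7}→4  {3,5,6,7}→12  {4,5,6,7}→4
  5 left: {1,2,4,5,7}→1  {2,3,4,5,7}→5  {2,4,5,6,7}→5  {3,4,5,6,7}→20
  6 left: {0,1,2,4,5,7}→1  {1,2,3,4,5,7}→6  {1,2,4,5,6,7}→6  {2,3,4,5,6,7}→30
  placing 0:c first → 42 extensions
  placing 3:b first → 7 extensions
  placing 6:o first → 7 extensions
total linear extensions = 56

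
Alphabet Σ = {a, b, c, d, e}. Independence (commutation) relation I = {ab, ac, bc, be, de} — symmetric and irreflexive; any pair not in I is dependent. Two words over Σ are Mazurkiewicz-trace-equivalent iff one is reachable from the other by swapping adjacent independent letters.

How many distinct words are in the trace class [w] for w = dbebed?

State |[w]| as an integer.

15

drop 0:d onto floor
drop 1:b onto {0:d}
drop 2:e onto floor
drop 3:b onto {1:b}
drop 4:e onto {2:e}
drop 5:d onto {3:b}
ground layer = {0:d, 2:e}
drop-orders for the pieces not yet dropped (sum over which currently-grounded one goes next):
  1 to go: {4} 1  {5} 1
  2 to go: {2,4} 1  {3,5} 1  {4,5} 2
  3 to go: {1,3,5} 1  {2,4,5} 3  {3,4,5} 3
  4 to go: {0,1,3,5} 1  {1,3,4,5} 4  {2,3,4,5} 6
  if 0:d drops first: 10 orders
  if 2:e drops first: 5 orders
heap linearizations: 15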